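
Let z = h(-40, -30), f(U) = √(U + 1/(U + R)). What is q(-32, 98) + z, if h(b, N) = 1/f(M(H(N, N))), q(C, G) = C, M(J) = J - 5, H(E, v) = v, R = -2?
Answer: -32 - I*√37/36 ≈ -32.0 - 0.16897*I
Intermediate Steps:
M(J) = -5 + J
f(U) = √(U + 1/(-2 + U)) (f(U) = √(U + 1/(U - 2)) = √(U + 1/(-2 + U)))
h(b, N) = ((1 + (-7 + N)*(-5 + N))/(-7 + N))^(-½) (h(b, N) = 1/(√((1 + (-5 + N)*(-2 + (-5 + N)))/(-2 + (-5 + N)))) = 1/(√((1 + (-5 + N)*(-7 + N))/(-7 + N))) = 1/(√((1 + (-7 + N)*(-5 + N))/(-7 + N))) = ((1 + (-7 + N)*(-5 + N))/(-7 + N))^(-½))
z = -I*√37/36 (z = ((1 + (-7 - 30)*(-5 - 30))/(-7 - 30))^(-½) = ((1 - 37*(-35))/(-37))^(-½) = (-(1 + 1295)/37)^(-½) = (-1/37*1296)^(-½) = (-1296/37)^(-½) = -I*√37/36 ≈ -0.16897*I)
q(-32, 98) + z = -32 - I*√37/36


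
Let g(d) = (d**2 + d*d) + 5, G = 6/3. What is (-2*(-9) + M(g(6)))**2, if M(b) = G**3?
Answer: 676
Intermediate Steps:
G = 2 (G = (1/3)*6 = 2)
g(d) = 5 + 2*d**2 (g(d) = (d**2 + d**2) + 5 = 2*d**2 + 5 = 5 + 2*d**2)
M(b) = 8 (M(b) = 2**3 = 8)
(-2*(-9) + M(g(6)))**2 = (-2*(-9) + 8)**2 = (18 + 8)**2 = 26**2 = 676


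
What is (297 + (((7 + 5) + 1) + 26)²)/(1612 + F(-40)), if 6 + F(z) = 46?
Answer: 909/826 ≈ 1.1005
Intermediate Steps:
F(z) = 40 (F(z) = -6 + 46 = 40)
(297 + (((7 + 5) + 1) + 26)²)/(1612 + F(-40)) = (297 + (((7 + 5) + 1) + 26)²)/(1612 + 40) = (297 + ((12 + 1) + 26)²)/1652 = (297 + (13 + 26)²)*(1/1652) = (297 + 39²)*(1/1652) = (297 + 1521)*(1/1652) = 1818*(1/1652) = 909/826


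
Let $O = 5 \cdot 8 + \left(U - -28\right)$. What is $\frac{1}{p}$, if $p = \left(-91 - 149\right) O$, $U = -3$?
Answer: $- \frac{1}{15600} \approx -6.4103 \cdot 10^{-5}$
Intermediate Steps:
$O = 65$ ($O = 5 \cdot 8 - -25 = 40 + \left(-3 + 28\right) = 40 + 25 = 65$)
$p = -15600$ ($p = \left(-91 - 149\right) 65 = \left(-240\right) 65 = -15600$)
$\frac{1}{p} = \frac{1}{-15600} = - \frac{1}{15600}$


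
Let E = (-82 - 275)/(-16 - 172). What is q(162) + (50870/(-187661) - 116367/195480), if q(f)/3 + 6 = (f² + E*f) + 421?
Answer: 46493924100827557/574715565720 ≈ 80899.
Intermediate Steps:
E = 357/188 (E = -357/(-188) = -357*(-1/188) = 357/188 ≈ 1.8989)
q(f) = 1245 + 3*f² + 1071*f/188 (q(f) = -18 + 3*((f² + 357*f/188) + 421) = -18 + 3*(421 + f² + 357*f/188) = -18 + (1263 + 3*f² + 1071*f/188) = 1245 + 3*f² + 1071*f/188)
q(162) + (50870/(-187661) - 116367/195480) = (1245 + 3*162² + (1071/188)*162) + (50870/(-187661) - 116367/195480) = (1245 + 3*26244 + 86751/94) + (50870*(-1/187661) - 116367*1/195480) = (1245 + 78732 + 86751/94) + (-50870/187661 - 38789/65160) = 7604589/94 - 10593871729/12227990760 = 46493924100827557/574715565720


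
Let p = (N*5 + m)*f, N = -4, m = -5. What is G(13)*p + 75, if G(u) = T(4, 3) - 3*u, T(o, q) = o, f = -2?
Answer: -1675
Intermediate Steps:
p = 50 (p = (-4*5 - 5)*(-2) = (-20 - 5)*(-2) = -25*(-2) = 50)
G(u) = 4 - 3*u
G(13)*p + 75 = (4 - 3*13)*50 + 75 = (4 - 39)*50 + 75 = -35*50 + 75 = -1750 + 75 = -1675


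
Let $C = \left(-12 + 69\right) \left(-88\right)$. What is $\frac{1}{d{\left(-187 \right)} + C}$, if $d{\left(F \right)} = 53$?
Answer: $- \frac{1}{4963} \approx -0.00020149$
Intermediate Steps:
$C = -5016$ ($C = 57 \left(-88\right) = -5016$)
$\frac{1}{d{\left(-187 \right)} + C} = \frac{1}{53 - 5016} = \frac{1}{-4963} = - \frac{1}{4963}$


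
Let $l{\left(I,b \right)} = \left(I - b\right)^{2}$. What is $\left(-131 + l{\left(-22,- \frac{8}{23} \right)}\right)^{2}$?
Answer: $\frac{31935477025}{279841} \approx 1.1412 \cdot 10^{5}$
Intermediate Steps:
$\left(-131 + l{\left(-22,- \frac{8}{23} \right)}\right)^{2} = \left(-131 + \left(-22 - - \frac{8}{23}\right)^{2}\right)^{2} = \left(-131 + \left(-22 + \frac{8}{23}\right)^{2}\right)^{2} = \left(-131 + \left(- \frac{498}{23}\right)^{2}\right)^{2} = \left(-131 + \frac{248004}{529}\right)^{2} = \left(\frac{178705}{529}\right)^{2} = \frac{31935477025}{279841}$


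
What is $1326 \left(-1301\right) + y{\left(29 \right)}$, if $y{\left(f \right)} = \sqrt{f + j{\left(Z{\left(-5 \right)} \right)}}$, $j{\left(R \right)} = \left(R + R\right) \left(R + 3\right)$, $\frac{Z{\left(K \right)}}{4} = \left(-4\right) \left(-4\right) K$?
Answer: $-1725126 + 7 \sqrt{4141} \approx -1.7247 \cdot 10^{6}$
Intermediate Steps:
$Z{\left(K \right)} = 64 K$ ($Z{\left(K \right)} = 4 \left(-4\right) \left(-4\right) K = 4 \cdot 16 K = 64 K$)
$j{\left(R \right)} = 2 R \left(3 + R\right)$
$y{\left(f \right)} = \sqrt{202880 + f}$ ($y{\left(f \right)} = \sqrt{f + 2 \cdot 64 \left(-5\right) \left(3 + 64 \left(-5\right)\right)} = \sqrt{f + 2 \left(-320\right) \left(3 - 320\right)} = \sqrt{f + 2 \left(-320\right) \left(-317\right)} = \sqrt{f + 202880} = \sqrt{202880 + f}$)
$1326 \left(-1301\right) + y{\left(29 \right)} = 1326 \left(-1301\right) + \sqrt{202880 + 29} = -1725126 + \sqrt{202909} = -1725126 + 7 \sqrt{4141}$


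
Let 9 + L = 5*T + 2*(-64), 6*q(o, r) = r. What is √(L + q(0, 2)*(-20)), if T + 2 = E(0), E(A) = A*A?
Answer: I*√1383/3 ≈ 12.396*I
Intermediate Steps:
E(A) = A²
T = -2 (T = -2 + 0² = -2 + 0 = -2)
q(o, r) = r/6
L = -147 (L = -9 + (5*(-2) + 2*(-64)) = -9 + (-10 - 128) = -9 - 138 = -147)
√(L + q(0, 2)*(-20)) = √(-147 + ((⅙)*2)*(-20)) = √(-147 + (⅓)*(-20)) = √(-147 - 20/3) = √(-461/3) = I*√1383/3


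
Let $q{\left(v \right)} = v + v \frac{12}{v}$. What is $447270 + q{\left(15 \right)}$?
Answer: $447297$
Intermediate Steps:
$q{\left(v \right)} = 12 + v$ ($q{\left(v \right)} = v + 12 = 12 + v$)
$447270 + q{\left(15 \right)} = 447270 + \left(12 + 15\right) = 447270 + 27 = 447297$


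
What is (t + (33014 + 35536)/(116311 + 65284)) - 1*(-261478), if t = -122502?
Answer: 5047483054/36319 ≈ 1.3898e+5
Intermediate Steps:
(t + (33014 + 35536)/(116311 + 65284)) - 1*(-261478) = (-122502 + (33014 + 35536)/(116311 + 65284)) - 1*(-261478) = (-122502 + 68550/181595) + 261478 = (-122502 + 68550*(1/181595)) + 261478 = (-122502 + 13710/36319) + 261478 = -4449136428/36319 + 261478 = 5047483054/36319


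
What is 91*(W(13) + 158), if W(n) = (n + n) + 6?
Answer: 17290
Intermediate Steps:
W(n) = 6 + 2*n (W(n) = 2*n + 6 = 6 + 2*n)
91*(W(13) + 158) = 91*((6 + 2*13) + 158) = 91*((6 + 26) + 158) = 91*(32 + 158) = 91*190 = 17290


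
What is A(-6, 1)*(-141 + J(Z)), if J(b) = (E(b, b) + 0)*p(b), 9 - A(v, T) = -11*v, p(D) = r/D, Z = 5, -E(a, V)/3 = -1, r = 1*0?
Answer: 8037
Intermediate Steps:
r = 0
E(a, V) = 3 (E(a, V) = -3*(-1) = 3)
p(D) = 0 (p(D) = 0/D = 0)
A(v, T) = 9 + 11*v (A(v, T) = 9 - (-11)*v = 9 + 11*v)
J(b) = 0 (J(b) = (3 + 0)*0 = 3*0 = 0)
A(-6, 1)*(-141 + J(Z)) = (9 + 11*(-6))*(-141 + 0) = (9 - 66)*(-141) = -57*(-141) = 8037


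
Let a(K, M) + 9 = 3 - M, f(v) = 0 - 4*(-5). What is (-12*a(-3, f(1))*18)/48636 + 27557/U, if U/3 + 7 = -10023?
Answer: -1913851/2391270 ≈ -0.80035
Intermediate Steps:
U = -30090 (U = -21 + 3*(-10023) = -21 - 30069 = -30090)
f(v) = 20 (f(v) = 0 + 20 = 20)
a(K, M) = -6 - M (a(K, M) = -9 + (3 - M) = -6 - M)
(-12*a(-3, f(1))*18)/48636 + 27557/U = (-12*(-6 - 1*20)*18)/48636 + 27557/(-30090) = (-12*(-6 - 20)*18)*(1/48636) + 27557*(-1/30090) = (-12*(-26)*18)*(1/48636) - 1621/1770 = (312*18)*(1/48636) - 1621/1770 = 5616*(1/48636) - 1621/1770 = 156/1351 - 1621/1770 = -1913851/2391270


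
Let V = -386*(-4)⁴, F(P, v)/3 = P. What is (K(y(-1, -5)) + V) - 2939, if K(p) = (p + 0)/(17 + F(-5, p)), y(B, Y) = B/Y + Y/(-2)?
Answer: -2035073/20 ≈ -1.0175e+5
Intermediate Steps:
F(P, v) = 3*P
V = -98816 (V = -386*256 = -98816)
y(B, Y) = -Y/2 + B/Y (y(B, Y) = B/Y + Y*(-½) = B/Y - Y/2 = -Y/2 + B/Y)
K(p) = p/2 (K(p) = (p + 0)/(17 + 3*(-5)) = p/(17 - 15) = p/2)
(K(y(-1, -5)) + V) - 2939 = ((-½*(-5) - 1/(-5))/2 - 98816) - 2939 = ((5/2 - 1*(-⅕))/2 - 98816) - 2939 = ((5/2 + ⅕)/2 - 98816) - 2939 = ((½)*(27/10) - 98816) - 2939 = (27/20 - 98816) - 2939 = -1976293/20 - 2939 = -2035073/20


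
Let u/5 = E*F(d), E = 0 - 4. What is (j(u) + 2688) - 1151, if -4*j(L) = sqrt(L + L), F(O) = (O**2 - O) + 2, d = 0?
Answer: 1537 - I*sqrt(5) ≈ 1537.0 - 2.2361*I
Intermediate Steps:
E = -4
F(O) = 2 + O**2 - O
u = -40 (u = 5*(-4*(2 + 0**2 - 1*0)) = 5*(-4*(2 + 0 + 0)) = 5*(-4*2) = 5*(-8) = -40)
j(L) = -sqrt(2)*sqrt(L)/4 (j(L) = -sqrt(L + L)/4 = -sqrt(2)*sqrt(L)/4)
(j(u) + 2688) - 1151 = (-sqrt(2)*sqrt(-40)/4 + 2688) - 1151 = (-sqrt(2)*2*I*sqrt(10)/4 + 2688) - 1151 = (-I*sqrt(5) + 2688) - 1151 = (2688 - I*sqrt(5)) - 1151 = 1537 - I*sqrt(5)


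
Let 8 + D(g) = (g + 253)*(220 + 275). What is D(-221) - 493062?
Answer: -477230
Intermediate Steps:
D(g) = 125227 + 495*g (D(g) = -8 + (g + 253)*(220 + 275) = -8 + (253 + g)*495 = -8 + (125235 + 495*g) = 125227 + 495*g)
D(-221) - 493062 = (125227 + 495*(-221)) - 493062 = (125227 - 109395) - 493062 = 15832 - 493062 = -477230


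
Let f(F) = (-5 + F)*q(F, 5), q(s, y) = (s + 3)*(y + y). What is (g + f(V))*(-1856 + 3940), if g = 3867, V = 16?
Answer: 12414388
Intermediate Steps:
q(s, y) = 2*y*(3 + s) (q(s, y) = (3 + s)*(2*y) = 2*y*(3 + s))
f(F) = (-5 + F)*(30 + 10*F) (f(F) = (-5 + F)*(2*5*(3 + F)) = (-5 + F)*(30 + 10*F))
(g + f(V))*(-1856 + 3940) = (3867 + 10*(-5 + 16)*(3 + 16))*(-1856 + 3940) = (3867 + 10*11*19)*2084 = (3867 + 2090)*2084 = 5957*2084 = 12414388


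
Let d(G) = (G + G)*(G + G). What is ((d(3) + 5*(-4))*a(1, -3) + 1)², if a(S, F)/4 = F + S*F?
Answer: 146689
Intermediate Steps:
d(G) = 4*G² (d(G) = (2*G)*(2*G) = 4*G²)
a(S, F) = 4*F + 4*F*S (a(S, F) = 4*(F + S*F) = 4*(F + F*S) = 4*F + 4*F*S)
((d(3) + 5*(-4))*a(1, -3) + 1)² = ((4*3² + 5*(-4))*(4*(-3)*(1 + 1)) + 1)² = ((4*9 - 20)*(4*(-3)*2) + 1)² = ((36 - 20)*(-24) + 1)² = (16*(-24) + 1)² = (-384 + 1)² = (-383)² = 146689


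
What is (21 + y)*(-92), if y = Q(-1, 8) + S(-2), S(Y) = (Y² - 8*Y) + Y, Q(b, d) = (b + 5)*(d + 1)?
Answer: -6900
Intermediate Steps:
Q(b, d) = (1 + d)*(5 + b) (Q(b, d) = (5 + b)*(1 + d) = (1 + d)*(5 + b))
S(Y) = Y² - 7*Y
y = 54 (y = (5 - 1 + 5*8 - 1*8) - 2*(-7 - 2) = (5 - 1 + 40 - 8) - 2*(-9) = 36 + 18 = 54)
(21 + y)*(-92) = (21 + 54)*(-92) = 75*(-92) = -6900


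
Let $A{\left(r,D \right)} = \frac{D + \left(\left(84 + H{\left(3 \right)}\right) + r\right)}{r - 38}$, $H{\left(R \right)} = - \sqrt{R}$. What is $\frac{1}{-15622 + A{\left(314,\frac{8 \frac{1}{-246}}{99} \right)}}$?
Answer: $- \frac{176439297189463704}{2756080270322620946017} + \frac{40925094804 \sqrt{3}}{2756080270322620946017} \approx -6.4018 \cdot 10^{-5}$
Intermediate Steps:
$A{\left(r,D \right)} = \frac{84 + D + r - \sqrt{3}}{-38 + r}$ ($A{\left(r,D \right)} = \frac{D + \left(\left(84 - \sqrt{3}\right) + r\right)}{r - 38} = \frac{D + \left(84 + r - \sqrt{3}\right)}{r - 38} = \frac{84 + D + r - \sqrt{3}}{r - 38} = \frac{84 + D + r - \sqrt{3}}{-38 + r}$)
$\frac{1}{-15622 + A{\left(314,\frac{8 \frac{1}{-246}}{99} \right)}} = \frac{1}{-15622 + \frac{84 + \frac{8 \frac{1}{-246}}{99} + 314 - \sqrt{3}}{-38 + 314}} = \frac{1}{-15622 + \frac{84 + 8 \left(- \frac{1}{246}\right) \frac{1}{99} + 314 - \sqrt{3}}{276}} = \frac{1}{-15622 + \frac{84 - \frac{4}{12177} + 314 - \sqrt{3}}{276}} = \frac{1}{-15622 + \frac{\frac{4846442}{12177} - \sqrt{3}}{276}} = \frac{1}{-15622 + \left(\frac{2423221}{1680426} - \frac{\sqrt{3}}{276}\right)} = \frac{1}{- \frac{26249191751}{1680426} - \frac{\sqrt{3}}{276}}$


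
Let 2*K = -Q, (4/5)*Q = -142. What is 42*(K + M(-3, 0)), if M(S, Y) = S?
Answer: 7203/2 ≈ 3601.5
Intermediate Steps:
Q = -355/2 (Q = (5/4)*(-142) = -355/2 ≈ -177.50)
K = 355/4 (K = (-1*(-355/2))/2 = (½)*(355/2) = 355/4 ≈ 88.750)
42*(K + M(-3, 0)) = 42*(355/4 - 3) = 42*(343/4) = 7203/2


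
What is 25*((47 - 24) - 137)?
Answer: -2850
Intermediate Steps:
25*((47 - 24) - 137) = 25*(23 - 137) = 25*(-114) = -2850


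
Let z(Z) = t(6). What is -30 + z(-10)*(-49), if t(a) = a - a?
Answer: -30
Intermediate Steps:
t(a) = 0
z(Z) = 0
-30 + z(-10)*(-49) = -30 + 0*(-49) = -30 + 0 = -30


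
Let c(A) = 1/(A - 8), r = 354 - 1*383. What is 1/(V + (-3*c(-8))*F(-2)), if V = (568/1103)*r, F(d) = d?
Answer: -8824/135085 ≈ -0.065322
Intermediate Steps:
r = -29 (r = 354 - 383 = -29)
c(A) = 1/(-8 + A)
V = -16472/1103 (V = (568/1103)*(-29) = -16472/1103 ≈ -14.934)
1/(V + (-3*c(-8))*F(-2)) = 1/(-16472/1103 - 3/(-8 - 8)*(-2)) = 1/(-16472/1103 - 3/(-16)*(-2)) = 1/(-16472/1103 - 3*(-1/16)*(-2)) = 1/(-16472/1103 + (3/16)*(-2)) = 1/(-16472/1103 - 3/8) = 1/(-135085/8824) = -8824/135085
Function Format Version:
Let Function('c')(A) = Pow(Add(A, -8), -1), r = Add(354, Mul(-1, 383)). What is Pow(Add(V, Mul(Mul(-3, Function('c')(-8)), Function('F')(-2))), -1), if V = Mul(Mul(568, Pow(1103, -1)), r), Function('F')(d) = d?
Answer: Rational(-8824, 135085) ≈ -0.065322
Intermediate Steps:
r = -29 (r = Add(354, -383) = -29)
Function('c')(A) = Pow(Add(-8, A), -1)
V = Rational(-16472, 1103) (V = Mul(Mul(568, Pow(1103, -1)), -29) = Mul(Mul(568, Rational(1, 1103)), -29) = Mul(Rational(568, 1103), -29) = Rational(-16472, 1103) ≈ -14.934)
Pow(Add(V, Mul(Mul(-3, Function('c')(-8)), Function('F')(-2))), -1) = Pow(Add(Rational(-16472, 1103), Mul(Mul(-3, Pow(Add(-8, -8), -1)), -2)), -1) = Pow(Add(Rational(-16472, 1103), Mul(Mul(-3, Pow(-16, -1)), -2)), -1) = Pow(Add(Rational(-16472, 1103), Mul(Mul(-3, Rational(-1, 16)), -2)), -1) = Pow(Add(Rational(-16472, 1103), Mul(Rational(3, 16), -2)), -1) = Pow(Add(Rational(-16472, 1103), Rational(-3, 8)), -1) = Pow(Rational(-135085, 8824), -1) = Rational(-8824, 135085)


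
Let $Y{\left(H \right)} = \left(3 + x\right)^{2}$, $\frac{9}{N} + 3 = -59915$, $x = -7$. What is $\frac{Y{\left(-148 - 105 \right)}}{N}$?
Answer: $- \frac{958688}{9} \approx -1.0652 \cdot 10^{5}$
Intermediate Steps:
$N = - \frac{9}{59918}$ ($N = \frac{9}{-3 - 59915} = \frac{9}{-59918} = 9 \left(- \frac{1}{59918}\right) = - \frac{9}{59918} \approx -0.00015021$)
$Y{\left(H \right)} = 16$ ($Y{\left(H \right)} = \left(3 - 7\right)^{2} = \left(-4\right)^{2} = 16$)
$\frac{Y{\left(-148 - 105 \right)}}{N} = \frac{16}{- \frac{9}{59918}} = 16 \left(- \frac{59918}{9}\right) = - \frac{958688}{9}$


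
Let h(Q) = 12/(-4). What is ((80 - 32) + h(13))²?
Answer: 2025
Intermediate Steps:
h(Q) = -3 (h(Q) = 12*(-¼) = -3)
((80 - 32) + h(13))² = ((80 - 32) - 3)² = (48 - 3)² = 45² = 2025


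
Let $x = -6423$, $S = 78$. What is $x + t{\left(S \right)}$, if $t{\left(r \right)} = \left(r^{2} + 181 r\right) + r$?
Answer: $13857$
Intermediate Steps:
$t{\left(r \right)} = r^{2} + 182 r$
$x + t{\left(S \right)} = -6423 + 78 \left(182 + 78\right) = -6423 + 78 \cdot 260 = -6423 + 20280 = 13857$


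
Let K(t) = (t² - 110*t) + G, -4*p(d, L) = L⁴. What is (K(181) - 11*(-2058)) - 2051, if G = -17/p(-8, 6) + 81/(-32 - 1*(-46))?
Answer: 75850625/2268 ≈ 33444.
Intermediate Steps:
p(d, L) = -L⁴/4
G = 13241/2268 (G = -17/((-¼*6⁴)) + 81/(-32 - 1*(-46)) = -17/((-¼*1296)) + 81/(-32 + 46) = -17/(-324) + 81/14 = -17*(-1/324) + 81*(1/14) = 17/324 + 81/14 = 13241/2268 ≈ 5.8382)
K(t) = 13241/2268 + t² - 110*t (K(t) = (t² - 110*t) + 13241/2268 = 13241/2268 + t² - 110*t)
(K(181) - 11*(-2058)) - 2051 = ((13241/2268 + 181² - 110*181) - 11*(-2058)) - 2051 = ((13241/2268 + 32761 - 19910) + 22638) - 2051 = (29159309/2268 + 22638) - 2051 = 80502293/2268 - 2051 = 75850625/2268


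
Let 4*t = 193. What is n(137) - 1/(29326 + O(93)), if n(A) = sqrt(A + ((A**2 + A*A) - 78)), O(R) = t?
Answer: -4/117497 + sqrt(37597) ≈ 193.90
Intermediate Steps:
t = 193/4 (t = (1/4)*193 = 193/4 ≈ 48.250)
O(R) = 193/4
n(A) = sqrt(-78 + A + 2*A**2) (n(A) = sqrt(A + ((A**2 + A**2) - 78)) = sqrt(A + (2*A**2 - 78)) = sqrt(A + (-78 + 2*A**2)) = sqrt(-78 + A + 2*A**2))
n(137) - 1/(29326 + O(93)) = sqrt(-78 + 137 + 2*137**2) - 1/(29326 + 193/4) = sqrt(-78 + 137 + 2*18769) - 1/117497/4 = sqrt(-78 + 137 + 37538) - 1*4/117497 = sqrt(37597) - 4/117497 = -4/117497 + sqrt(37597)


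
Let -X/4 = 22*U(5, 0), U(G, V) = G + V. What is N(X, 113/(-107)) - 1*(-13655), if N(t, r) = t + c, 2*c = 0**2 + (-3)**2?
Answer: 26439/2 ≈ 13220.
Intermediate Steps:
c = 9/2 (c = (0**2 + (-3)**2)/2 = (0 + 9)/2 = (1/2)*9 = 9/2 ≈ 4.5000)
X = -440 (X = -88*(5 + 0) = -88*5 = -4*110 = -440)
N(t, r) = 9/2 + t (N(t, r) = t + 9/2 = 9/2 + t)
N(X, 113/(-107)) - 1*(-13655) = (9/2 - 440) - 1*(-13655) = -871/2 + 13655 = 26439/2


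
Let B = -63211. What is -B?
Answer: 63211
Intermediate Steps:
-B = -1*(-63211) = 63211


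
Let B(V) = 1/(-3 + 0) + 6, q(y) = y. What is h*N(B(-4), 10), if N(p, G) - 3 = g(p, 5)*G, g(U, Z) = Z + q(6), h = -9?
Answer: -1017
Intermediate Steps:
g(U, Z) = 6 + Z (g(U, Z) = Z + 6 = 6 + Z)
B(V) = 17/3 (B(V) = 1/(-3) + 6 = -1/3 + 6 = 17/3)
N(p, G) = 3 + 11*G (N(p, G) = 3 + (6 + 5)*G = 3 + 11*G)
h*N(B(-4), 10) = -9*(3 + 11*10) = -9*(3 + 110) = -9*113 = -1017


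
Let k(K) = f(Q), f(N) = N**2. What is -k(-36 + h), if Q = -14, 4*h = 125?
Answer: -196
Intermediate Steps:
h = 125/4 (h = (1/4)*125 = 125/4 ≈ 31.250)
k(K) = 196 (k(K) = (-14)**2 = 196)
-k(-36 + h) = -1*196 = -196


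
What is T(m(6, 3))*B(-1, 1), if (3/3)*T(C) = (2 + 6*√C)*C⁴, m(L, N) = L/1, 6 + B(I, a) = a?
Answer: -12960 - 38880*√6 ≈ -1.0820e+5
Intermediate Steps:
B(I, a) = -6 + a
m(L, N) = L (m(L, N) = 1*L = L)
T(C) = C⁴*(2 + 6*√C) (T(C) = (2 + 6*√C)*C⁴ = C⁴*(2 + 6*√C))
T(m(6, 3))*B(-1, 1) = (2*6⁴ + 6*6^(9/2))*(-6 + 1) = (2*1296 + 6*(1296*√6))*(-5) = (2592 + 7776*√6)*(-5) = -12960 - 38880*√6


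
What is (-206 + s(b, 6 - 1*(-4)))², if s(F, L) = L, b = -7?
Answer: 38416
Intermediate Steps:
(-206 + s(b, 6 - 1*(-4)))² = (-206 + (6 - 1*(-4)))² = (-206 + (6 + 4))² = (-206 + 10)² = (-196)² = 38416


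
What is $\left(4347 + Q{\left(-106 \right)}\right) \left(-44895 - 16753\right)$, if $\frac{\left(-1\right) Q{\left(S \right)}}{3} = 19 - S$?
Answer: $-244865856$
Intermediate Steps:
$Q{\left(S \right)} = -57 + 3 S$ ($Q{\left(S \right)} = - 3 \left(19 - S\right) = -57 + 3 S$)
$\left(4347 + Q{\left(-106 \right)}\right) \left(-44895 - 16753\right) = \left(4347 + \left(-57 + 3 \left(-106\right)\right)\right) \left(-44895 - 16753\right) = \left(4347 - 375\right) \left(-61648\right) = 3972 \left(-61648\right) = -244865856$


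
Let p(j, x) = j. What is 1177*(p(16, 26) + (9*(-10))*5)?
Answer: -510818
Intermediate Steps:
1177*(p(16, 26) + (9*(-10))*5) = 1177*(16 + (9*(-10))*5) = 1177*(16 - 90*5) = 1177*(16 - 450) = 1177*(-434) = -510818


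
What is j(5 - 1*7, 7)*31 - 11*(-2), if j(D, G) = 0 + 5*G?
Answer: 1107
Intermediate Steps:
j(D, G) = 5*G
j(5 - 1*7, 7)*31 - 11*(-2) = (5*7)*31 - 11*(-2) = 35*31 + 22 = 1085 + 22 = 1107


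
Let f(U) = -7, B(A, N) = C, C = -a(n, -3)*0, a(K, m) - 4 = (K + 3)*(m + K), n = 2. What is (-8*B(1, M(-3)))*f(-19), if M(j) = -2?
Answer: 0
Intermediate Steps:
a(K, m) = 4 + (3 + K)*(K + m) (a(K, m) = 4 + (K + 3)*(m + K) = 4 + (3 + K)*(K + m))
C = 0 (C = -(4 + 2**2 + 3*2 + 3*(-3) + 2*(-3))*0 = -(4 + 4 + 6 - 9 - 6)*0 = -1*(-1)*0 = 1*0 = 0)
B(A, N) = 0
(-8*B(1, M(-3)))*f(-19) = -8*0*(-7) = 0*(-7) = 0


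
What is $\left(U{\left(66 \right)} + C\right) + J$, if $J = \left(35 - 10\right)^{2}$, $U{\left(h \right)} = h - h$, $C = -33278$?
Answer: $-32653$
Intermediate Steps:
$U{\left(h \right)} = 0$
$J = 625$ ($J = 25^{2} = 625$)
$\left(U{\left(66 \right)} + C\right) + J = \left(0 - 33278\right) + 625 = -33278 + 625 = -32653$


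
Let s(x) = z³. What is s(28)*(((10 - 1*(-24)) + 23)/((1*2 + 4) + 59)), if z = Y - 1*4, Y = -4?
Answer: -29184/65 ≈ -448.98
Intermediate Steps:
z = -8 (z = -4 - 1*4 = -4 - 4 = -8)
s(x) = -512 (s(x) = (-8)³ = -512)
s(28)*(((10 - 1*(-24)) + 23)/((1*2 + 4) + 59)) = -512*((10 - 1*(-24)) + 23)/((1*2 + 4) + 59) = -512*((10 + 24) + 23)/((2 + 4) + 59) = -512*(34 + 23)/(6 + 59) = -29184/65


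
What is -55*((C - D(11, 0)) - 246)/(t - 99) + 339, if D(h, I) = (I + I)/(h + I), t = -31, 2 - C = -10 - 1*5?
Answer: 6295/26 ≈ 242.12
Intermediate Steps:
C = 17 (C = 2 - (-10 - 1*5) = 2 - (-10 - 5) = 2 - 1*(-15) = 2 + 15 = 17)
D(h, I) = 2*I/(I + h) (D(h, I) = (2*I)/(I + h) = 2*I/(I + h))
-55*((C - D(11, 0)) - 246)/(t - 99) + 339 = -55*((17 - 2*0/(0 + 11)) - 246)/(-31 - 99) + 339 = -55*((17 - 2*0/11) - 246)/(-130) + 339 = -55*((17 - 2*0/11) - 246)*(-1)/130 + 339 = -55*((17 - 1*0) - 246)*(-1)/130 + 339 = -55*((17 + 0) - 246)*(-1)/130 + 339 = -55*(17 - 246)*(-1)/130 + 339 = -(-12595)*(-1)/130 + 339 = -55*229/130 + 339 = -2519/26 + 339 = 6295/26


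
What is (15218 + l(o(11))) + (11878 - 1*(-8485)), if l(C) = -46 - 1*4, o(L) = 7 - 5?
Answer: 35531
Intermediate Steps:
o(L) = 2
l(C) = -50 (l(C) = -46 - 4 = -50)
(15218 + l(o(11))) + (11878 - 1*(-8485)) = (15218 - 50) + (11878 - 1*(-8485)) = 15168 + (11878 + 8485) = 15168 + 20363 = 35531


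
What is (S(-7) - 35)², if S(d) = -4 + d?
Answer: 2116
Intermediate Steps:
(S(-7) - 35)² = ((-4 - 7) - 35)² = (-11 - 35)² = (-46)² = 2116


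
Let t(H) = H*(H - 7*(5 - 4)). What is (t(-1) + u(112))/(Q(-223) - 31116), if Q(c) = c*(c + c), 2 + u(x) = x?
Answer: 59/34171 ≈ 0.0017266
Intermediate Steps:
u(x) = -2 + x
Q(c) = 2*c² (Q(c) = c*(2*c) = 2*c²)
t(H) = H*(-7 + H) (t(H) = H*(H - 7*1) = H*(H - 7) = H*(-7 + H))
(t(-1) + u(112))/(Q(-223) - 31116) = (-(-7 - 1) + (-2 + 112))/(2*(-223)² - 31116) = (-1*(-8) + 110)/(2*49729 - 31116) = (8 + 110)/(99458 - 31116) = 118/68342 = 118*(1/68342) = 59/34171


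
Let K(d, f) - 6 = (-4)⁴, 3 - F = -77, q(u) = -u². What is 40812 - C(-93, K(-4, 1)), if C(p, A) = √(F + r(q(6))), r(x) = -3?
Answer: 40812 - √77 ≈ 40803.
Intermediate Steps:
F = 80 (F = 3 - 1*(-77) = 3 + 77 = 80)
K(d, f) = 262 (K(d, f) = 6 + (-4)⁴ = 6 + 256 = 262)
C(p, A) = √77 (C(p, A) = √(80 - 3) = √77)
40812 - C(-93, K(-4, 1)) = 40812 - √77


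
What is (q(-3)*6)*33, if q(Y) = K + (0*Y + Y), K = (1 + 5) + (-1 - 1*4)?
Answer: -396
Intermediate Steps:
K = 1 (K = 6 + (-1 - 4) = 6 - 5 = 1)
q(Y) = 1 + Y (q(Y) = 1 + (0*Y + Y) = 1 + (0 + Y) = 1 + Y)
(q(-3)*6)*33 = ((1 - 3)*6)*33 = -2*6*33 = -12*33 = -396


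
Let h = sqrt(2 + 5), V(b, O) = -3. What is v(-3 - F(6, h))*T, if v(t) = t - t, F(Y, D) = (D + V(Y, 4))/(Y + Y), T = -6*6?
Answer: 0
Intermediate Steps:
T = -36
h = sqrt(7) ≈ 2.6458
F(Y, D) = (-3 + D)/(2*Y) (F(Y, D) = (D - 3)/(Y + Y) = (-3 + D)/((2*Y)) = (-3 + D)*(1/(2*Y)) = (-3 + D)/(2*Y))
v(t) = 0
v(-3 - F(6, h))*T = 0*(-36) = 0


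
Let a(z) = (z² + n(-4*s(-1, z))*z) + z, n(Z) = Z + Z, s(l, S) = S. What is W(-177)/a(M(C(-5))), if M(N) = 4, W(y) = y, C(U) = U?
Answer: 59/36 ≈ 1.6389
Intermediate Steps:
n(Z) = 2*Z
a(z) = z - 7*z² (a(z) = (z² + (2*(-4*z))*z) + z = (z² + (-8*z)*z) + z = (z² - 8*z²) + z = -7*z² + z = z - 7*z²)
W(-177)/a(M(C(-5))) = -177*1/(4*(1 - 7*4)) = -177*1/(4*(1 - 28)) = -177/(4*(-27)) = -177/(-108) = -177*(-1/108) = 59/36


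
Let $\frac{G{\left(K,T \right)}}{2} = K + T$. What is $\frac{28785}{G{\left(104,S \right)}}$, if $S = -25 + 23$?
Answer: $\frac{9595}{68} \approx 141.1$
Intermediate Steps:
$S = -2$
$G{\left(K,T \right)} = 2 K + 2 T$ ($G{\left(K,T \right)} = 2 \left(K + T\right) = 2 K + 2 T$)
$\frac{28785}{G{\left(104,S \right)}} = \frac{28785}{2 \cdot 104 + 2 \left(-2\right)} = \frac{28785}{208 - 4} = \frac{28785}{204} = 28785 \cdot \frac{1}{204} = \frac{9595}{68}$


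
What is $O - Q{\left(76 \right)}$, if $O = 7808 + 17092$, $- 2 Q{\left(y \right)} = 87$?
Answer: $\frac{49887}{2} \approx 24944.0$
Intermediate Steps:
$Q{\left(y \right)} = - \frac{87}{2}$ ($Q{\left(y \right)} = \left(- \frac{1}{2}\right) 87 = - \frac{87}{2}$)
$O = 24900$
$O - Q{\left(76 \right)} = 24900 - - \frac{87}{2} = 24900 + \frac{87}{2} = \frac{49887}{2}$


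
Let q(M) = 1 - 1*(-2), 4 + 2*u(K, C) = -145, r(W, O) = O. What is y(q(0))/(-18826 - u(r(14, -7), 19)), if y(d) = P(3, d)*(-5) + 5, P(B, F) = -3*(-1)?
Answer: 20/37503 ≈ 0.00053329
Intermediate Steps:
P(B, F) = 3
u(K, C) = -149/2 (u(K, C) = -2 + (1/2)*(-145) = -2 - 145/2 = -149/2)
q(M) = 3 (q(M) = 1 + 2 = 3)
y(d) = -10 (y(d) = 3*(-5) + 5 = -15 + 5 = -10)
y(q(0))/(-18826 - u(r(14, -7), 19)) = -10/(-18826 - 1*(-149/2)) = -10/(-18826 + 149/2) = -10/(-37503/2) = -10*(-2/37503) = 20/37503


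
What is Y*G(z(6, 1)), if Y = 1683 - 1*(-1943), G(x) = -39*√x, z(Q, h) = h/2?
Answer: -70707*√2 ≈ -99995.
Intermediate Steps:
z(Q, h) = h/2 (z(Q, h) = h*(½) = h/2)
Y = 3626 (Y = 1683 + 1943 = 3626)
Y*G(z(6, 1)) = 3626*(-39*√2/2) = -70707*√2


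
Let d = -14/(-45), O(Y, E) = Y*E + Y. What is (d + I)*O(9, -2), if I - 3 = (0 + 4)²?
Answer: -869/5 ≈ -173.80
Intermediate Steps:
I = 19 (I = 3 + (0 + 4)² = 3 + 4² = 3 + 16 = 19)
O(Y, E) = Y + E*Y (O(Y, E) = E*Y + Y = Y + E*Y)
d = 14/45 (d = -14*(-1/45) = 14/45 ≈ 0.31111)
(d + I)*O(9, -2) = (14/45 + 19)*(9*(1 - 2)) = 869*(9*(-1))/45 = (869/45)*(-9) = -869/5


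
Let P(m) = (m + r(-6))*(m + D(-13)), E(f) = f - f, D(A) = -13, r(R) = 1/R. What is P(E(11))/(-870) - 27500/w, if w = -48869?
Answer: 142914703/255096180 ≈ 0.56024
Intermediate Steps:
E(f) = 0
P(m) = (-13 + m)*(-⅙ + m) (P(m) = (m + 1/(-6))*(m - 13) = (m - ⅙)*(-13 + m) = (-⅙ + m)*(-13 + m) = (-13 + m)*(-⅙ + m))
P(E(11))/(-870) - 27500/w = (13/6 + 0² - 79/6*0)/(-870) - 27500/(-48869) = (13/6 + 0 + 0)*(-1/870) - 27500*(-1/48869) = (13/6)*(-1/870) + 27500/48869 = -13/5220 + 27500/48869 = 142914703/255096180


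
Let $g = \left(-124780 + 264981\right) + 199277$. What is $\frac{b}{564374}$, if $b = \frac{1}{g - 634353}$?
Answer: $- \frac{1}{166419783250} \approx -6.0089 \cdot 10^{-12}$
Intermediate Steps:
$g = 339478$ ($g = 140201 + 199277 = 339478$)
$b = - \frac{1}{294875}$ ($b = \frac{1}{339478 - 634353} = \frac{1}{-294875} = - \frac{1}{294875} \approx -3.3913 \cdot 10^{-6}$)
$\frac{b}{564374} = - \frac{1}{294875 \cdot 564374} = \left(- \frac{1}{294875}\right) \frac{1}{564374} = - \frac{1}{166419783250}$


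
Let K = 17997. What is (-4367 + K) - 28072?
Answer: -14442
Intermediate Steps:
(-4367 + K) - 28072 = (-4367 + 17997) - 28072 = 13630 - 28072 = -14442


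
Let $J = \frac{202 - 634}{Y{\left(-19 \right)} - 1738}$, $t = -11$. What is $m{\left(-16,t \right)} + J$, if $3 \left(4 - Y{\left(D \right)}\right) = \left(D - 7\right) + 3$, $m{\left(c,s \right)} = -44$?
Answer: $- \frac{226580}{5179} \approx -43.75$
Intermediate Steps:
$Y{\left(D \right)} = \frac{16}{3} - \frac{D}{3}$ ($Y{\left(D \right)} = 4 - \frac{\left(D - 7\right) + 3}{3} = 4 - \frac{\left(-7 + D\right) + 3}{3} = 4 - \frac{-4 + D}{3} = 4 - \left(- \frac{4}{3} + \frac{D}{3}\right) = \frac{16}{3} - \frac{D}{3}$)
$J = \frac{1296}{5179}$ ($J = \frac{202 - 634}{\left(\frac{16}{3} - - \frac{19}{3}\right) - 1738} = - \frac{432}{\left(\frac{16}{3} + \frac{19}{3}\right) - 1738} = - \frac{432}{\frac{35}{3} - 1738} = - \frac{432}{- \frac{5179}{3}} = \left(-432\right) \left(- \frac{3}{5179}\right) = \frac{1296}{5179} \approx 0.25024$)
$m{\left(-16,t \right)} + J = -44 + \frac{1296}{5179} = - \frac{226580}{5179}$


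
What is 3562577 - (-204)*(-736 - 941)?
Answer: 3220469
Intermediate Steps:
3562577 - (-204)*(-736 - 941) = 3562577 - (-204)*(-1677) = 3562577 - 1*342108 = 3562577 - 342108 = 3220469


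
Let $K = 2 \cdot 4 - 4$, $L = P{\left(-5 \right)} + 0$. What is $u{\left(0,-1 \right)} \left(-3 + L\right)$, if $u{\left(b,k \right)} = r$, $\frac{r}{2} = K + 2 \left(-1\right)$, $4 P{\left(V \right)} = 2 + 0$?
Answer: $-10$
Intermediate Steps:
$P{\left(V \right)} = \frac{1}{2}$ ($P{\left(V \right)} = \frac{2 + 0}{4} = \frac{1}{4} \cdot 2 = \frac{1}{2}$)
$L = \frac{1}{2}$ ($L = \frac{1}{2} + 0 = \frac{1}{2} \approx 0.5$)
$K = 4$ ($K = 8 - 4 = 4$)
$r = 4$ ($r = 2 \left(4 + 2 \left(-1\right)\right) = 2 \left(4 - 2\right) = 2 \cdot 2 = 4$)
$u{\left(b,k \right)} = 4$
$u{\left(0,-1 \right)} \left(-3 + L\right) = 4 \left(-3 + \frac{1}{2}\right) = 4 \left(- \frac{5}{2}\right) = -10$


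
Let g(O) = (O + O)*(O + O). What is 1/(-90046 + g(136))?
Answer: -1/16062 ≈ -6.2259e-5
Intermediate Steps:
g(O) = 4*O² (g(O) = (2*O)*(2*O) = 4*O²)
1/(-90046 + g(136)) = 1/(-90046 + 4*136²) = 1/(-90046 + 4*18496) = 1/(-90046 + 73984) = 1/(-16062) = -1/16062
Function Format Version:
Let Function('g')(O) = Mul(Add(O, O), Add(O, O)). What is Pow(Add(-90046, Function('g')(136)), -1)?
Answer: Rational(-1, 16062) ≈ -6.2259e-5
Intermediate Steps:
Function('g')(O) = Mul(4, Pow(O, 2)) (Function('g')(O) = Mul(Mul(2, O), Mul(2, O)) = Mul(4, Pow(O, 2)))
Pow(Add(-90046, Function('g')(136)), -1) = Pow(Add(-90046, Mul(4, Pow(136, 2))), -1) = Pow(Add(-90046, Mul(4, 18496)), -1) = Pow(Add(-90046, 73984), -1) = Pow(-16062, -1) = Rational(-1, 16062)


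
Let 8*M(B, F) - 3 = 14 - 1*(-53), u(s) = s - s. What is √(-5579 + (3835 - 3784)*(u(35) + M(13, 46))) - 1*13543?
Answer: -13543 + 7*I*√419/2 ≈ -13543.0 + 71.643*I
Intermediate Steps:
u(s) = 0
M(B, F) = 35/4 (M(B, F) = 3/8 + (14 - 1*(-53))/8 = 3/8 + (14 + 53)/8 = 3/8 + (⅛)*67 = 3/8 + 67/8 = 35/4)
√(-5579 + (3835 - 3784)*(u(35) + M(13, 46))) - 1*13543 = √(-5579 + (3835 - 3784)*(0 + 35/4)) - 1*13543 = √(-5579 + 51*(35/4)) - 13543 = √(-5579 + 1785/4) - 13543 = √(-20531/4) - 13543 = 7*I*√419/2 - 13543 = -13543 + 7*I*√419/2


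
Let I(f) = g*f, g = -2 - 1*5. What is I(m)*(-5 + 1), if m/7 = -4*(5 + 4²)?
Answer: -16464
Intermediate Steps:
m = -588 (m = 7*(-4*(5 + 4²)) = 7*(-4*(5 + 16)) = 7*(-4*21) = 7*(-84) = -588)
g = -7 (g = -2 - 5 = -7)
I(f) = -7*f
I(m)*(-5 + 1) = (-7*(-588))*(-5 + 1) = 4116*(-4) = -16464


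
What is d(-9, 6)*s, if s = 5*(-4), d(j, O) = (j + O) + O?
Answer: -60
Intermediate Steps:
d(j, O) = j + 2*O (d(j, O) = (O + j) + O = j + 2*O)
s = -20
d(-9, 6)*s = (-9 + 2*6)*(-20) = (-9 + 12)*(-20) = 3*(-20) = -60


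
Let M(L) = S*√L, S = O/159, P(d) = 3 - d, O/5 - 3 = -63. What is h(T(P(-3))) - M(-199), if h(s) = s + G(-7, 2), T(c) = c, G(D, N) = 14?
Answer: 20 + 100*I*√199/53 ≈ 20.0 + 26.616*I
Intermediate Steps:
O = -300 (O = 15 + 5*(-63) = 15 - 315 = -300)
h(s) = 14 + s (h(s) = s + 14 = 14 + s)
S = -100/53 (S = -300/159 = -300*1/159 = -100/53 ≈ -1.8868)
M(L) = -100*√L/53
h(T(P(-3))) - M(-199) = (14 + (3 - 1*(-3))) - (-100)*√(-199)/53 = (14 + (3 + 3)) - (-100)*I*√199/53 = (14 + 6) - (-100)*I*√199/53 = 20 + 100*I*√199/53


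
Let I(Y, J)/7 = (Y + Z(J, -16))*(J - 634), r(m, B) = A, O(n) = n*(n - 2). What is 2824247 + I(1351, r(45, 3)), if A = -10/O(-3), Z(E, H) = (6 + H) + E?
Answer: -28173665/9 ≈ -3.1304e+6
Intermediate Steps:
O(n) = n*(-2 + n)
Z(E, H) = 6 + E + H
A = -⅔ (A = -10*(-1/(3*(-2 - 3))) = -10/((-3*(-5))) = -10/15 = -10*1/15 = -⅔ ≈ -0.66667)
r(m, B) = -⅔
I(Y, J) = 7*(-634 + J)*(-10 + J + Y) (I(Y, J) = 7*((Y + (6 + J - 16))*(J - 634)) = 7*((Y + (-10 + J))*(-634 + J)) = 7*((-10 + J + Y)*(-634 + J)) = 7*((-634 + J)*(-10 + J + Y)) = 7*(-634 + J)*(-10 + J + Y))
2824247 + I(1351, r(45, 3)) = 2824247 + (44380 - 4508*(-⅔) - 4438*1351 + 7*(-⅔)² + 7*(-⅔)*1351) = 2824247 + (44380 + 9016/3 - 5995738 + 7*(4/9) - 18914/3) = 2824247 + (44380 + 9016/3 - 5995738 + 28/9 - 18914/3) = 2824247 - 53591888/9 = -28173665/9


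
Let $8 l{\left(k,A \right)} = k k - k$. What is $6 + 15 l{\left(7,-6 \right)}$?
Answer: $\frac{339}{4} \approx 84.75$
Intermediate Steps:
$l{\left(k,A \right)} = - \frac{k}{8} + \frac{k^{2}}{8}$ ($l{\left(k,A \right)} = \frac{k k - k}{8} = \frac{k^{2} - k}{8} = - \frac{k}{8} + \frac{k^{2}}{8}$)
$6 + 15 l{\left(7,-6 \right)} = 6 + 15 \cdot \frac{1}{8} \cdot 7 \left(-1 + 7\right) = 6 + 15 \cdot \frac{1}{8} \cdot 7 \cdot 6 = 6 + 15 \cdot \frac{21}{4} = 6 + \frac{315}{4} = \frac{339}{4}$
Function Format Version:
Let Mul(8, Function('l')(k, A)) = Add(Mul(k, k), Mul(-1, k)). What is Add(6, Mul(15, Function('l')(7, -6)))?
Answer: Rational(339, 4) ≈ 84.750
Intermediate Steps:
Function('l')(k, A) = Add(Mul(Rational(-1, 8), k), Mul(Rational(1, 8), Pow(k, 2))) (Function('l')(k, A) = Mul(Rational(1, 8), Add(Mul(k, k), Mul(-1, k))) = Mul(Rational(1, 8), Add(Pow(k, 2), Mul(-1, k))) = Add(Mul(Rational(-1, 8), k), Mul(Rational(1, 8), Pow(k, 2))))
Add(6, Mul(15, Function('l')(7, -6))) = Add(6, Mul(15, Mul(Rational(1, 8), 7, Add(-1, 7)))) = Add(6, Mul(15, Mul(Rational(1, 8), 7, 6))) = Add(6, Mul(15, Rational(21, 4))) = Add(6, Rational(315, 4)) = Rational(339, 4)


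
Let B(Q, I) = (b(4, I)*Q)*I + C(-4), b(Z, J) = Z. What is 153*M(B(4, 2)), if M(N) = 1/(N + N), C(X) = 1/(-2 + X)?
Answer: 459/191 ≈ 2.4031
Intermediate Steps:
B(Q, I) = -⅙ + 4*I*Q (B(Q, I) = (4*Q)*I + 1/(-2 - 4) = 4*I*Q + 1/(-6) = 4*I*Q - ⅙ = -⅙ + 4*I*Q)
M(N) = 1/(2*N)
153*M(B(4, 2)) = 153*(1/(2*(-⅙ + 4*2*4))) = 153*(1/(2*(-⅙ + 32))) = 153*(1/(2*(191/6))) = 153*((½)*(6/191)) = 153*(3/191) = 459/191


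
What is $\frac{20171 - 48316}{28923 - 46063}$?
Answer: $\frac{5629}{3428} \approx 1.6421$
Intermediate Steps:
$\frac{20171 - 48316}{28923 - 46063} = - \frac{28145}{28923 - 46063} = - \frac{28145}{-17140} = \left(-28145\right) \left(- \frac{1}{17140}\right) = \frac{5629}{3428}$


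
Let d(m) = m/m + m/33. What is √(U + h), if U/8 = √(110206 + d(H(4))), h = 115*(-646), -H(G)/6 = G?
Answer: √(-8989090 + 88*√13334959)/11 ≈ 267.65*I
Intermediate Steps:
H(G) = -6*G
d(m) = 1 + m/33 (d(m) = 1 + m*(1/33) = 1 + m/33)
h = -74290
U = 8*√13334959/11 (U = 8*√(110206 + (1 + (-6*4)/33)) = 8*√(110206 + (1 + (1/33)*(-24))) = 8*√(110206 + (1 - 8/11)) = 8*√(110206 + 3/11) = 8*√(1212269/11) = 8*(√13334959/11) = 8*√13334959/11 ≈ 2655.8)
√(U + h) = √(8*√13334959/11 - 74290) = √(-74290 + 8*√13334959/11)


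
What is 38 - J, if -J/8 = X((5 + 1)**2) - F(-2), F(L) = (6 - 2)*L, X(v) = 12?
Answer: 198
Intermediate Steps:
F(L) = 4*L
J = -160 (J = -8*(12 - 4*(-2)) = -8*(12 - 1*(-8)) = -8*(12 + 8) = -8*20 = -160)
38 - J = 38 - 1*(-160) = 38 + 160 = 198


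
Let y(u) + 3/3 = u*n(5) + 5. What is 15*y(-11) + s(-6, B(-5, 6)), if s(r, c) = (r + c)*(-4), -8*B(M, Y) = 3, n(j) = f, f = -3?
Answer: 1161/2 ≈ 580.50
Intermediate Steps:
n(j) = -3
B(M, Y) = -3/8 (B(M, Y) = -1/8*3 = -3/8)
y(u) = 4 - 3*u (y(u) = -1 + (u*(-3) + 5) = -1 + (-3*u + 5) = -1 + (5 - 3*u) = 4 - 3*u)
s(r, c) = -4*c - 4*r (s(r, c) = (c + r)*(-4) = -4*c - 4*r)
15*y(-11) + s(-6, B(-5, 6)) = 15*(4 - 3*(-11)) + (-4*(-3/8) - 4*(-6)) = 15*(4 + 33) + (3/2 + 24) = 15*37 + 51/2 = 555 + 51/2 = 1161/2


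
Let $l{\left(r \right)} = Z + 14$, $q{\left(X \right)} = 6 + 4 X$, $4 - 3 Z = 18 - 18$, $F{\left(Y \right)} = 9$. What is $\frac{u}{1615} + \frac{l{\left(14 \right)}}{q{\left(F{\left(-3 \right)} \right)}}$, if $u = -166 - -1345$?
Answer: $\frac{111422}{101745} \approx 1.0951$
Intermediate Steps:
$Z = \frac{4}{3}$ ($Z = \frac{4}{3} - \frac{18 - 18}{3} = \frac{4}{3} - 0 = \frac{4}{3} + 0 = \frac{4}{3} \approx 1.3333$)
$u = 1179$ ($u = -166 + 1345 = 1179$)
$l{\left(r \right)} = \frac{46}{3}$ ($l{\left(r \right)} = \frac{4}{3} + 14 = \frac{46}{3}$)
$\frac{u}{1615} + \frac{l{\left(14 \right)}}{q{\left(F{\left(-3 \right)} \right)}} = \frac{1179}{1615} + \frac{46}{3 \left(6 + 4 \cdot 9\right)} = 1179 \cdot \frac{1}{1615} + \frac{46}{3 \left(6 + 36\right)} = \frac{1179}{1615} + \frac{46}{3 \cdot 42} = \frac{1179}{1615} + \frac{46}{3} \cdot \frac{1}{42} = \frac{1179}{1615} + \frac{23}{63} = \frac{111422}{101745}$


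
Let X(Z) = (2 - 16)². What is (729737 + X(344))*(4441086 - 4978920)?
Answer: -392582785122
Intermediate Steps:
X(Z) = 196 (X(Z) = (-14)² = 196)
(729737 + X(344))*(4441086 - 4978920) = (729737 + 196)*(4441086 - 4978920) = 729933*(-537834) = -392582785122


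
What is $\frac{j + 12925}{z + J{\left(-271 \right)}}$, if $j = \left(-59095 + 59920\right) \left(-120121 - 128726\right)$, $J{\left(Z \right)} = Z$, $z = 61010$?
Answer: $- \frac{29326550}{8677} \approx -3379.8$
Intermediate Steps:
$j = -205298775$ ($j = 825 \left(-248847\right) = -205298775$)
$\frac{j + 12925}{z + J{\left(-271 \right)}} = \frac{-205298775 + 12925}{61010 - 271} = - \frac{205285850}{60739} = \left(-205285850\right) \frac{1}{60739} = - \frac{29326550}{8677}$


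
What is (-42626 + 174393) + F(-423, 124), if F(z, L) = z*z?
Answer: 310696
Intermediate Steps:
F(z, L) = z**2
(-42626 + 174393) + F(-423, 124) = (-42626 + 174393) + (-423)**2 = 131767 + 178929 = 310696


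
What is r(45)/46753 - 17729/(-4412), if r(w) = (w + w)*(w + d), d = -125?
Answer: 797117537/206274236 ≈ 3.8644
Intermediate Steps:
r(w) = 2*w*(-125 + w) (r(w) = (w + w)*(w - 125) = (2*w)*(-125 + w) = 2*w*(-125 + w))
r(45)/46753 - 17729/(-4412) = (2*45*(-125 + 45))/46753 - 17729/(-4412) = (2*45*(-80))*(1/46753) - 17729*(-1/4412) = -7200*1/46753 + 17729/4412 = -7200/46753 + 17729/4412 = 797117537/206274236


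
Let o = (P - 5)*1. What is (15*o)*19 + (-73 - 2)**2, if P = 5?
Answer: 5625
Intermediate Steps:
o = 0 (o = (5 - 5)*1 = 0*1 = 0)
(15*o)*19 + (-73 - 2)**2 = (15*0)*19 + (-73 - 2)**2 = 0*19 + (-75)**2 = 0 + 5625 = 5625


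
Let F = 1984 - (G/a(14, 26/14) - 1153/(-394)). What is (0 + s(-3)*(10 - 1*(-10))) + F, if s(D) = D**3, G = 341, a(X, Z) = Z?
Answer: 6440701/5122 ≈ 1257.5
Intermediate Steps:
F = 9206581/5122 (F = 1984 - (341/((26/14)) - 1153/(-394)) = 1984 - (341/((26*(1/14))) - 1153*(-1/394)) = 1984 - (341/(13/7) + 1153/394) = 1984 - (341*(7/13) + 1153/394) = 1984 - (2387/13 + 1153/394) = 1984 - 1*955467/5122 = 1984 - 955467/5122 = 9206581/5122 ≈ 1797.5)
(0 + s(-3)*(10 - 1*(-10))) + F = (0 + (-3)**3*(10 - 1*(-10))) + 9206581/5122 = (0 - 27*(10 + 10)) + 9206581/5122 = (0 - 27*20) + 9206581/5122 = (0 - 540) + 9206581/5122 = -540 + 9206581/5122 = 6440701/5122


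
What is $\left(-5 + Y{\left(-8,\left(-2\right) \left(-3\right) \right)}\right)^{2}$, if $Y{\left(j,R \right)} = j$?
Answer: $169$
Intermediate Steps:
$\left(-5 + Y{\left(-8,\left(-2\right) \left(-3\right) \right)}\right)^{2} = \left(-5 - 8\right)^{2} = \left(-13\right)^{2} = 169$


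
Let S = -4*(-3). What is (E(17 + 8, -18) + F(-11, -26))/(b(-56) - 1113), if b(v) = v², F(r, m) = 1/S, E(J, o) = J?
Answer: 43/3468 ≈ 0.012399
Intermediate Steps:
S = 12
F(r, m) = 1/12
(E(17 + 8, -18) + F(-11, -26))/(b(-56) - 1113) = ((17 + 8) + 1/12)/((-56)² - 1113) = (25 + 1/12)/(3136 - 1113) = (301/12)/2023 = (301/12)*(1/2023) = 43/3468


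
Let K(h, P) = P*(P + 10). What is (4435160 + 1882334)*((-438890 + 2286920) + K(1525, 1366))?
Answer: 23549381239124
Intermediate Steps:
K(h, P) = P*(10 + P)
(4435160 + 1882334)*((-438890 + 2286920) + K(1525, 1366)) = (4435160 + 1882334)*((-438890 + 2286920) + 1366*(10 + 1366)) = 6317494*(1848030 + 1366*1376) = 6317494*(1848030 + 1879616) = 6317494*3727646 = 23549381239124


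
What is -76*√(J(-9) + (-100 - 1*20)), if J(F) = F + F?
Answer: -76*I*√138 ≈ -892.8*I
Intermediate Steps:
J(F) = 2*F
-76*√(J(-9) + (-100 - 1*20)) = -76*√(2*(-9) + (-100 - 1*20)) = -76*√(-18 + (-100 - 20)) = -76*√(-18 - 120) = -76*I*√138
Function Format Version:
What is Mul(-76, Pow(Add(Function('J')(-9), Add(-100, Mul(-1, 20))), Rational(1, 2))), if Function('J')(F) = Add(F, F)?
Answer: Mul(-76, I, Pow(138, Rational(1, 2))) ≈ Mul(-892.80, I)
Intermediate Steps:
Function('J')(F) = Mul(2, F)
Mul(-76, Pow(Add(Function('J')(-9), Add(-100, Mul(-1, 20))), Rational(1, 2))) = Mul(-76, Pow(Add(Mul(2, -9), Add(-100, Mul(-1, 20))), Rational(1, 2))) = Mul(-76, Pow(Add(-18, Add(-100, -20)), Rational(1, 2))) = Mul(-76, Pow(Add(-18, -120), Rational(1, 2))) = Mul(-76, Pow(-138, Rational(1, 2))) = Mul(-76, Mul(I, Pow(138, Rational(1, 2)))) = Mul(-76, I, Pow(138, Rational(1, 2)))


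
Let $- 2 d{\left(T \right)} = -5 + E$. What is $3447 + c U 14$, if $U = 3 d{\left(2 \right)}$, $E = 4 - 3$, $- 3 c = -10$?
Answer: $3727$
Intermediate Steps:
$c = \frac{10}{3}$ ($c = \left(- \frac{1}{3}\right) \left(-10\right) = \frac{10}{3} \approx 3.3333$)
$E = 1$
$d{\left(T \right)} = 2$ ($d{\left(T \right)} = - \frac{-5 + 1}{2} = \left(- \frac{1}{2}\right) \left(-4\right) = 2$)
$U = 6$ ($U = 3 \cdot 2 = 6$)
$3447 + c U 14 = 3447 + \frac{10}{3} \cdot 6 \cdot 14 = 3447 + 20 \cdot 14 = 3447 + 280 = 3727$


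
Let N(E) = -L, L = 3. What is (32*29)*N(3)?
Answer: -2784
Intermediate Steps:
N(E) = -3 (N(E) = -1*3 = -3)
(32*29)*N(3) = (32*29)*(-3) = 928*(-3) = -2784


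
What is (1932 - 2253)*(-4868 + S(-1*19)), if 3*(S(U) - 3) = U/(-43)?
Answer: 67149562/43 ≈ 1.5616e+6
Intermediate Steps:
S(U) = 3 - U/129 (S(U) = 3 + (U/(-43))/3 = 3 + (U*(-1/43))/3 = 3 + (-U/43)/3 = 3 - U/129)
(1932 - 2253)*(-4868 + S(-1*19)) = (1932 - 2253)*(-4868 + (3 - (-1)*19/129)) = -321*(-4868 + (3 - 1/129*(-19))) = -321*(-4868 + (3 + 19/129)) = -321*(-4868 + 406/129) = -321*(-627566/129) = 67149562/43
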